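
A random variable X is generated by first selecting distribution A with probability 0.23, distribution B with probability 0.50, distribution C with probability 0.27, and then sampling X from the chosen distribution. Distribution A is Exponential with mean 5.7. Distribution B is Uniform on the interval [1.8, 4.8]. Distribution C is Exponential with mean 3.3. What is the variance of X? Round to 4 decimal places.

Per component, A: μ=5.7, E[X²]=64.98; B: μ=3.3, E[X²]=11.64; C: μ=3.3, E[X²]=21.78.
E[X] = 0.23·5.7 + 0.5·3.3 + 0.27·3.3 = 3.852.
E[X²] = 0.23·64.98 + 0.5·11.64 + 0.27·21.78 = 26.646.
Var(X) = E[X²] − (E[X])² = 26.646 − 14.8379 = 11.8081.

11.8081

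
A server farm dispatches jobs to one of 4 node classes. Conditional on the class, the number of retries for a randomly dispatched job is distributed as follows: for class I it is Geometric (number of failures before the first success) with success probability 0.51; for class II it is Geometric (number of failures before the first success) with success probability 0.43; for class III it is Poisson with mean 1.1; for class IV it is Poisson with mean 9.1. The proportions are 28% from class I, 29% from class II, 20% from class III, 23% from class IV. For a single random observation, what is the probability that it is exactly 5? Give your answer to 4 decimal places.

0.0258

Conditional on each class, P(X = 5): I: 0.0144062; II: 0.0258728; III: 0.00446744; IV: 0.0580692.
By total probability, P(X = 5) = 0.28·0.0144062 + 0.29·0.0258728 + 0.2·0.00446744 + 0.23·0.0580692 = 0.0257863.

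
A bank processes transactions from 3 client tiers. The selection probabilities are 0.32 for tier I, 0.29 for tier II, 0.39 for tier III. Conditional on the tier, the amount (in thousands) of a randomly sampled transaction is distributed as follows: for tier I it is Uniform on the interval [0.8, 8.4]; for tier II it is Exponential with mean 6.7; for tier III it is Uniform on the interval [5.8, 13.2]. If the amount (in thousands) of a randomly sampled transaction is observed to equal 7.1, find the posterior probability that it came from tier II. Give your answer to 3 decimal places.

Likelihoods f(7.1 | ·): I: 0.131579; II: 0.0517253; III: 0.135135.
Posterior ∝ prior × likelihood. Numerator for II: 0.29·0.0517253 = 0.0150003.
Normalizing constant: 0.32·0.131579 + 0.29·0.0517253 + 0.39·0.135135 = 0.109808.
P(II | observation) = 0.0150003 / 0.109808 = 0.136605.

0.137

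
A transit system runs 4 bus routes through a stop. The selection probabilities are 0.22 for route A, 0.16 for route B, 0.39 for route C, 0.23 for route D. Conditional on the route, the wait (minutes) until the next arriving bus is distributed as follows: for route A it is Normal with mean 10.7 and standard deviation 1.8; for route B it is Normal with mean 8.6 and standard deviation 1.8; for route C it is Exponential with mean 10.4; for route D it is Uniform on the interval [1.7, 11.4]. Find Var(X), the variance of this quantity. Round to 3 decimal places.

Per component, A: μ=10.7, E[X²]=117.73; B: μ=8.6, E[X²]=77.2; C: μ=10.4, E[X²]=216.32; D: μ=6.55, E[X²]=50.7433.
E[X] = 0.22·10.7 + 0.16·8.6 + 0.39·10.4 + 0.23·6.55 = 9.2925.
E[X²] = 0.22·117.73 + 0.16·77.2 + 0.39·216.32 + 0.23·50.7433 = 134.288.
Var(X) = E[X²] − (E[X])² = 134.288 − 86.3506 = 47.9378.

47.938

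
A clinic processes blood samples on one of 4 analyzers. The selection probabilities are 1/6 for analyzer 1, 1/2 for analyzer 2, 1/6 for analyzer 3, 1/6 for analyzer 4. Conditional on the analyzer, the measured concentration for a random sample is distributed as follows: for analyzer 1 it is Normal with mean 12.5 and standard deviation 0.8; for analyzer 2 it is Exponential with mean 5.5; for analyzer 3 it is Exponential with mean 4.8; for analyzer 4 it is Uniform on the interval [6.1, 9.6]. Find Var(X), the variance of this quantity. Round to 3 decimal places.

26.332

Per component, 1: μ=12.5, E[X²]=156.89; 2: μ=5.5, E[X²]=60.5; 3: μ=4.8, E[X²]=46.08; 4: μ=7.85, E[X²]=62.6433.
E[X] = 0.166667·12.5 + 0.5·5.5 + 0.166667·4.8 + 0.166667·7.85 = 6.94167.
E[X²] = 0.166667·156.89 + 0.5·60.5 + 0.166667·46.08 + 0.166667·62.6433 = 74.5189.
Var(X) = E[X²] − (E[X])² = 74.5189 − 48.1867 = 26.3322.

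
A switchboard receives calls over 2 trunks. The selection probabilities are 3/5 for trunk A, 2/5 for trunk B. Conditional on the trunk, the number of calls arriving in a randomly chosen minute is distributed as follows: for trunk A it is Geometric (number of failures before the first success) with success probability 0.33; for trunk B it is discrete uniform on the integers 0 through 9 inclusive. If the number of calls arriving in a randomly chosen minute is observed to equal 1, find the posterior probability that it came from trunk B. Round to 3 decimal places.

0.232

Likelihoods P(X=1 | ·): A: 0.2211; B: 0.1.
Posterior ∝ prior × likelihood. Numerator for B: 0.4·0.1 = 0.04.
Normalizing constant: 0.6·0.2211 + 0.4·0.1 = 0.17266.
P(B | observation) = 0.04 / 0.17266 = 0.231669.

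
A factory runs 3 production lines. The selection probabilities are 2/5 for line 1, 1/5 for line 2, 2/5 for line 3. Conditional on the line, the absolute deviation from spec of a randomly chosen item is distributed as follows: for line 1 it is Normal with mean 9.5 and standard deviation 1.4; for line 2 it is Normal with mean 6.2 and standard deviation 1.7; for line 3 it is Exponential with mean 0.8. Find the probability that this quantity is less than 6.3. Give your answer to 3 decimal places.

Conditional on each line, P(X < 6.3): 1: 0.0111355; 2: 0.523454; 3: 0.99962.
By total probability, P(X < 6.3) = 0.4·0.0111355 + 0.2·0.523454 + 0.4·0.99962 = 0.508993.

0.509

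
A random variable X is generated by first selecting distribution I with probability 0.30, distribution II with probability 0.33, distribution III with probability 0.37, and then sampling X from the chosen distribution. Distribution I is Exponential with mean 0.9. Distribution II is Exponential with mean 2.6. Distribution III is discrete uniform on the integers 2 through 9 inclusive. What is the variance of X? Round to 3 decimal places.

Per component, I: μ=0.9, E[X²]=1.62; II: μ=2.6, E[X²]=13.52; III: μ=5.5, E[X²]=35.5.
E[X] = 0.3·0.9 + 0.33·2.6 + 0.37·5.5 = 3.163.
E[X²] = 0.3·1.62 + 0.33·13.52 + 0.37·35.5 = 18.0826.
Var(X) = E[X²] − (E[X])² = 18.0826 − 10.0046 = 8.07803.

8.078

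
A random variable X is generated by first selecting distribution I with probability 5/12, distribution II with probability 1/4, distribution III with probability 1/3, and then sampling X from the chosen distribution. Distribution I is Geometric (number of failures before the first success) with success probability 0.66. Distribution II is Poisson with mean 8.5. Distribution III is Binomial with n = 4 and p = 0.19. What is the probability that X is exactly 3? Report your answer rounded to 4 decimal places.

Conditional on each component, P(X = 3): I: 0.0259406; II: 0.0208258; III: 0.0222232.
By total probability, P(X = 3) = 0.416667·0.0259406 + 0.25·0.0208258 + 0.333333·0.0222232 = 0.0234228.

0.0234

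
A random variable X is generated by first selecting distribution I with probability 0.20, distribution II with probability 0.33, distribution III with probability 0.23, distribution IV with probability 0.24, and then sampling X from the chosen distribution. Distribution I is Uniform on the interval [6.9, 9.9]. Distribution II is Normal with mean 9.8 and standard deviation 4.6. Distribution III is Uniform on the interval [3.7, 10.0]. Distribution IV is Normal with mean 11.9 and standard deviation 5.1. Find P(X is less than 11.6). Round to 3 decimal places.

0.760

Conditional on each component, P(X < 11.6): I: 1; II: 0.652214; III: 1; IV: 0.476546.
By total probability, P(X < 11.6) = 0.2·1 + 0.33·0.652214 + 0.23·1 + 0.24·0.476546 = 0.759602.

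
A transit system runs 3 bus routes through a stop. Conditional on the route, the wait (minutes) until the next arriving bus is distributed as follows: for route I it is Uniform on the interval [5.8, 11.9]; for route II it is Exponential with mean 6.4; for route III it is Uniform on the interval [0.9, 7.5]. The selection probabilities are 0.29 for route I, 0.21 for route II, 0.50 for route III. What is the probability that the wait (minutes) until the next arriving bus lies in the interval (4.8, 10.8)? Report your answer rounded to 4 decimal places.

Conditional on each route, P(4.8 < X < 10.8): I: 0.819672; II: 0.287385; III: 0.409091.
By total probability, P(4.8 < X < 10.8) = 0.29·0.819672 + 0.21·0.287385 + 0.5·0.409091 = 0.502601.

0.5026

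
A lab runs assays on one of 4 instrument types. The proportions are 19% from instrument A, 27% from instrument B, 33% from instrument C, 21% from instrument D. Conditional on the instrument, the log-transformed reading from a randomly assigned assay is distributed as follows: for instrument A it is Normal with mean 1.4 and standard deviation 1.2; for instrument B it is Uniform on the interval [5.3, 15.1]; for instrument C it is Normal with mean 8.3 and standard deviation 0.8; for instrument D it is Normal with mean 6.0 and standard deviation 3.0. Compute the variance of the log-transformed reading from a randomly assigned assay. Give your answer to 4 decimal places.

Per component, A: μ=1.4, E[X²]=3.4; B: μ=10.2, E[X²]=112.043; C: μ=8.3, E[X²]=69.53; D: μ=6, E[X²]=45.
E[X] = 0.19·1.4 + 0.27·10.2 + 0.33·8.3 + 0.21·6 = 7.019.
E[X²] = 0.19·3.4 + 0.27·112.043 + 0.33·69.53 + 0.21·45 = 63.2926.
Var(X) = E[X²] − (E[X])² = 63.2926 − 49.2664 = 14.0262.

14.0262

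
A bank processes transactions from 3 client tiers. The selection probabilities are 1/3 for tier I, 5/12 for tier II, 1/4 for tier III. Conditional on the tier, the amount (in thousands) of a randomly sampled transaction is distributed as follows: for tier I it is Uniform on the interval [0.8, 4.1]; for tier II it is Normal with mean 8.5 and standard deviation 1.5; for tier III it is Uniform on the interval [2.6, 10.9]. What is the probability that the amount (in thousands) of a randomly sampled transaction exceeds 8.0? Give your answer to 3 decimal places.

0.350

Conditional on each tier, P(X > 8.0): I: 0; II: 0.630559; III: 0.349398.
By total probability, P(X > 8.0) = 0.333333·0 + 0.416667·0.630559 + 0.25·0.349398 = 0.350082.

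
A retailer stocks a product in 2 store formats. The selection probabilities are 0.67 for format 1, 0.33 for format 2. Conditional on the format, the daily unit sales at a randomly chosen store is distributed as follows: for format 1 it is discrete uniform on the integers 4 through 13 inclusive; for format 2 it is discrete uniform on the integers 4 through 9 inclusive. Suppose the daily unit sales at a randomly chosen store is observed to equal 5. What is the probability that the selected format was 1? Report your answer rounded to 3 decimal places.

Likelihoods P(X=5 | ·): 1: 0.1; 2: 0.166667.
Posterior ∝ prior × likelihood. Numerator for 1: 0.67·0.1 = 0.067.
Normalizing constant: 0.67·0.1 + 0.33·0.166667 = 0.122.
P(1 | observation) = 0.067 / 0.122 = 0.54918.

0.549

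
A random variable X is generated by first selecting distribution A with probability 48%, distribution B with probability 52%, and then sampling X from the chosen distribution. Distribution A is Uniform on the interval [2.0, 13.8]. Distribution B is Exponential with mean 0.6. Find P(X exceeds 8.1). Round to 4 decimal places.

0.2319

Conditional on each component, P(X > 8.1): A: 0.483051; B: 1.37096e-06.
By total probability, P(X > 8.1) = 0.48·0.483051 + 0.52·1.37096e-06 = 0.231865.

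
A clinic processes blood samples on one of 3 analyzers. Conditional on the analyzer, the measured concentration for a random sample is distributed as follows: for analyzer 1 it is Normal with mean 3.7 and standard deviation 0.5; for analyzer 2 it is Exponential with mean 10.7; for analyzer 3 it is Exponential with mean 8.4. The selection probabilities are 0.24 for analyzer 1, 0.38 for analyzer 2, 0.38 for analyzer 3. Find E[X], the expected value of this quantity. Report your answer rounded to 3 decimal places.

8.146

Component means — 1: 3.7; 2: 10.7; 3: 8.4.
E[X] = 0.24·3.7 + 0.38·10.7 + 0.38·8.4 = 8.146.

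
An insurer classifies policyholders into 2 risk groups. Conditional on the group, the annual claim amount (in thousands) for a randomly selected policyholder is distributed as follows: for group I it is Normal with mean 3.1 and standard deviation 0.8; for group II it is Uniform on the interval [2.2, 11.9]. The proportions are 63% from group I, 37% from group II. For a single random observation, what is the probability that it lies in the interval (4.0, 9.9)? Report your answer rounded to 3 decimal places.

Conditional on each group, P(4.0 < X < 9.9): I: 0.130295; II: 0.608247.
By total probability, P(4.0 < X < 9.9) = 0.63·0.130295 + 0.37·0.608247 = 0.307137.

0.307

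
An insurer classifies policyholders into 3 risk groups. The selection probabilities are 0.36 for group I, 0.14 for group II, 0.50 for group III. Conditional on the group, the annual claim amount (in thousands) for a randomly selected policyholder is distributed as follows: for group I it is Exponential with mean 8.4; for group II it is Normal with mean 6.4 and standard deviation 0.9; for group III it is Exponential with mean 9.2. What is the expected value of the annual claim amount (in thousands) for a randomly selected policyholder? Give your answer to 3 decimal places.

8.520

Component means — I: 8.4; II: 6.4; III: 9.2.
E[X] = 0.36·8.4 + 0.14·6.4 + 0.5·9.2 = 8.52.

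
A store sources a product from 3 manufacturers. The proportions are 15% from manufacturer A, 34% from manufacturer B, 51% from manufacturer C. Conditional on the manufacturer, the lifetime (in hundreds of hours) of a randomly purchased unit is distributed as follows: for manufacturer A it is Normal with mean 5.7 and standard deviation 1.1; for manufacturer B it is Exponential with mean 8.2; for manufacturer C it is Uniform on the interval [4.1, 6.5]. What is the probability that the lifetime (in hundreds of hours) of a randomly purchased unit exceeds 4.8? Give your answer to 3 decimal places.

0.670

Conditional on each manufacturer, P(X > 4.8): A: 0.793373; B: 0.556902; C: 0.708333.
By total probability, P(X > 4.8) = 0.15·0.793373 + 0.34·0.556902 + 0.51·0.708333 = 0.669603.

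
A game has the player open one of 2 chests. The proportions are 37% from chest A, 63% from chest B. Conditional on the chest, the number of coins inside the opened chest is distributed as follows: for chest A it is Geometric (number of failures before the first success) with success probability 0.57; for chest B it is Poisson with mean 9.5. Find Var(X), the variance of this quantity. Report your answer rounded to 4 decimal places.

Per component, A: μ=0.754386, E[X²]=1.89258; B: μ=9.5, E[X²]=99.75.
E[X] = 0.37·0.754386 + 0.63·9.5 = 6.26412.
E[X²] = 0.37·1.89258 + 0.63·99.75 = 63.5428.
Var(X) = E[X²] − (E[X])² = 63.5428 − 39.2392 = 24.3035.

24.3035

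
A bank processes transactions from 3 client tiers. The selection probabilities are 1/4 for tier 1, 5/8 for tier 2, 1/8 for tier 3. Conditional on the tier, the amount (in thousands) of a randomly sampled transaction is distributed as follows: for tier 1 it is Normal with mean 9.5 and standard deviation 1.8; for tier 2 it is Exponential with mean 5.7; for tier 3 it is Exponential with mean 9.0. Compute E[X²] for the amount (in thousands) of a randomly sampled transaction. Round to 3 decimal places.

84.235

For each component E[X²] = Var + (mean)², giving 1: 93.49; 2: 64.98; 3: 162.
Overall E[X²] = 0.25·93.49 + 0.625·64.98 + 0.125·162 = 84.235.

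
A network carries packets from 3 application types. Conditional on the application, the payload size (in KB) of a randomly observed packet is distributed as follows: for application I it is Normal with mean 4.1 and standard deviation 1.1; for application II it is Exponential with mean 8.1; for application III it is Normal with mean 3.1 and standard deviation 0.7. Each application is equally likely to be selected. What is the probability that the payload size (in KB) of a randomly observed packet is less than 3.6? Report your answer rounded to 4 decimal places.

0.4820

Conditional on each application, P(X < 3.6): I: 0.324718; II: 0.35882; III: 0.762475.
By total probability, P(X < 3.6) = 0.333333·0.324718 + 0.333333·0.35882 + 0.333333·0.762475 = 0.482004.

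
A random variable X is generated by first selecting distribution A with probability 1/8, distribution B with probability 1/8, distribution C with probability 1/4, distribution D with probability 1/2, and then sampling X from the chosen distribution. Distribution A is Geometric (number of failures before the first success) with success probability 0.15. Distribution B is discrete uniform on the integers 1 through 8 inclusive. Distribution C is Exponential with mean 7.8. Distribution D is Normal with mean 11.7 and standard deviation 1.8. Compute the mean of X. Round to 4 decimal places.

Component means — A: 5.66667; B: 4.5; C: 7.8; D: 11.7.
E[X] = 0.125·5.66667 + 0.125·4.5 + 0.25·7.8 + 0.5·11.7 = 9.07083.

9.0708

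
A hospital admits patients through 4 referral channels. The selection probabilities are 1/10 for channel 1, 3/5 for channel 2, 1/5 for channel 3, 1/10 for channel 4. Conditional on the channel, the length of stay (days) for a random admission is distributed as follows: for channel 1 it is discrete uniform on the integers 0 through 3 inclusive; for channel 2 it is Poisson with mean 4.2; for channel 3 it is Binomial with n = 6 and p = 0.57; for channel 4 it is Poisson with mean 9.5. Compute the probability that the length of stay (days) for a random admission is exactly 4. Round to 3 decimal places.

0.178

Conditional on each channel, P(X = 4): 1: 0; 2: 0.194424; 3: 0.292771; 4: 0.025403.
By total probability, P(X = 4) = 0.1·0 + 0.6·0.194424 + 0.2·0.292771 + 0.1·0.025403 = 0.177749.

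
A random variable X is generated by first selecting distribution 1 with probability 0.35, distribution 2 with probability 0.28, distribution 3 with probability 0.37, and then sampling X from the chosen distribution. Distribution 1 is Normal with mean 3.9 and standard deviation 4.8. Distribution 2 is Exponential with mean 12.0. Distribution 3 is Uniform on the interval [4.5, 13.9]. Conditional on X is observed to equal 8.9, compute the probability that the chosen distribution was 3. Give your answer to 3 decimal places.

Likelihoods f(8.9 | ·): 1: 0.0483113; 2: 0.0396933; 3: 0.106383.
Posterior ∝ prior × likelihood. Numerator for 3: 0.37·0.106383 = 0.0393617.
Normalizing constant: 0.35·0.0483113 + 0.28·0.0396933 + 0.37·0.106383 = 0.0673848.
P(3 | observation) = 0.0393617 / 0.0673848 = 0.584133.

0.584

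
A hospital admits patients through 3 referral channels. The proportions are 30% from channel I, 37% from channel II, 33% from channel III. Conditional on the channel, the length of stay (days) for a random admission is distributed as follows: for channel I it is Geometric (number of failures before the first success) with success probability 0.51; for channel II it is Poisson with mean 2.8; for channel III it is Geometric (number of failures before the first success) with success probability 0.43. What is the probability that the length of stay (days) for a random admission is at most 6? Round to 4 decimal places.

0.9825

Conditional on each channel, P(X ≤ 6): I: 0.993218; II: 0.975589; III: 0.980451.
By total probability, P(X ≤ 6) = 0.3·0.993218 + 0.37·0.975589 + 0.33·0.980451 = 0.982482.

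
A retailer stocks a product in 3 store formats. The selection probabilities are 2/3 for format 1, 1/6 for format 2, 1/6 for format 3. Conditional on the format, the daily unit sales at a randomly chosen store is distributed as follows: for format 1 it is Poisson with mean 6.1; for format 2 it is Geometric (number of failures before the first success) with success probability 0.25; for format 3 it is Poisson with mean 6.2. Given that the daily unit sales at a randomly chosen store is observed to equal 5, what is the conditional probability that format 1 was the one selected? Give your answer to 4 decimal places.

0.7466

Likelihoods P(X=5 | ·): 1: 0.15786; 2: 0.0593262; 3: 0.154936.
Posterior ∝ prior × likelihood. Numerator for 1: 0.666667·0.15786 = 0.10524.
Normalizing constant: 0.666667·0.15786 + 0.166667·0.0593262 + 0.166667·0.154936 = 0.14095.
P(1 | observation) = 0.10524 / 0.14095 = 0.746646.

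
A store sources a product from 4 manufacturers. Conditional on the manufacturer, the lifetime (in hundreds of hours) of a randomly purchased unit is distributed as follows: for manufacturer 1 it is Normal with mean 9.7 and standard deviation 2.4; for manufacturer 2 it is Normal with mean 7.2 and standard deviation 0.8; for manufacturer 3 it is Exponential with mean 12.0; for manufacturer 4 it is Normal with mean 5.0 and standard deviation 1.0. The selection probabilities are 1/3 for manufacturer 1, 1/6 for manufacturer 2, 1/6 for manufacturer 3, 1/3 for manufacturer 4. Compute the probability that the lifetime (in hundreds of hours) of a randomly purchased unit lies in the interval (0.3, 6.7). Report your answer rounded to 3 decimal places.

0.465

Conditional on each manufacturer, P(0.3 < X < 6.7): 1: 0.105605; 2: 0.265986; 3: 0.403148; 4: 0.955433.
By total probability, P(0.3 < X < 6.7) = 0.333333·0.105605 + 0.166667·0.265986 + 0.166667·0.403148 + 0.333333·0.955433 = 0.465202.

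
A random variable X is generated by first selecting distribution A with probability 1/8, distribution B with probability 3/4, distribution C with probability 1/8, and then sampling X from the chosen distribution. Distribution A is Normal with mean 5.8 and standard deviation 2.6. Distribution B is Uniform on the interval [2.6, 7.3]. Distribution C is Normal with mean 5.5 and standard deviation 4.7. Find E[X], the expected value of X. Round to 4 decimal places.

5.1250

Component means — A: 5.8; B: 4.95; C: 5.5.
E[X] = 0.125·5.8 + 0.75·4.95 + 0.125·5.5 = 5.125.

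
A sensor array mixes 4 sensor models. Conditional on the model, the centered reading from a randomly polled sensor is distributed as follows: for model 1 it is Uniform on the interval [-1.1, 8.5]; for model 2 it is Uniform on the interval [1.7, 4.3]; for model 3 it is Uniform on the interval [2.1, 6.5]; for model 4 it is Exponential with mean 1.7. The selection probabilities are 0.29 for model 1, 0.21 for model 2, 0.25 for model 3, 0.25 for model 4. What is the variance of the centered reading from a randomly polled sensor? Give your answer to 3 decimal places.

4.417

Per component, 1: μ=3.7, E[X²]=21.37; 2: μ=3, E[X²]=9.56333; 3: μ=4.3, E[X²]=20.1033; 4: μ=1.7, E[X²]=5.78.
E[X] = 0.29·3.7 + 0.21·3 + 0.25·4.3 + 0.25·1.7 = 3.203.
E[X²] = 0.29·21.37 + 0.21·9.56333 + 0.25·20.1033 + 0.25·5.78 = 14.6764.
Var(X) = E[X²] − (E[X])² = 14.6764 − 10.2592 = 4.41722.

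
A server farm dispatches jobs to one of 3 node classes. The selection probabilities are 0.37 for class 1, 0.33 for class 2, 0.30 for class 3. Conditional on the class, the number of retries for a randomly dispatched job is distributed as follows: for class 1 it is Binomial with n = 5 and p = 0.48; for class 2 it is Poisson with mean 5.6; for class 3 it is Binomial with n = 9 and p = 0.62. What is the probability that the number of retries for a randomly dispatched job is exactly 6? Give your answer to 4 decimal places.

0.1308

Conditional on each class, P(X = 6): 1: 0; 2: 0.158397; 3: 0.261806.
By total probability, P(X = 6) = 0.37·0 + 0.33·0.158397 + 0.3·0.261806 = 0.130813.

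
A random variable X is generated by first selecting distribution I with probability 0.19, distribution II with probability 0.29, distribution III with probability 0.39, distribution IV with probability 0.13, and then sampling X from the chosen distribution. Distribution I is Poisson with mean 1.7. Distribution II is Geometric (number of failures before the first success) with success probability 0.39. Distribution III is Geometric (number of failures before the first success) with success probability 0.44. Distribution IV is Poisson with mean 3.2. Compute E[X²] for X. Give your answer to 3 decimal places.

6.252

For each component E[X²] = Var + (mean)², giving I: 4.59; II: 6.45694; III: 4.5124; IV: 13.44.
Overall E[X²] = 0.19·4.59 + 0.29·6.45694 + 0.39·4.5124 + 0.13·13.44 = 6.25165.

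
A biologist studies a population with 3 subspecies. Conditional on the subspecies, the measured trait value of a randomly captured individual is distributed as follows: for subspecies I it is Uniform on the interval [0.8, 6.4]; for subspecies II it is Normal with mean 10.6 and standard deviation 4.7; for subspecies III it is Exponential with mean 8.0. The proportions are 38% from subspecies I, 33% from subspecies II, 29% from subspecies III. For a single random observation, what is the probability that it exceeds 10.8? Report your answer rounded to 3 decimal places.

0.235

Conditional on each subspecies, P(X > 10.8): I: 0; II: 0.483029; III: 0.25924.
By total probability, P(X > 10.8) = 0.38·0 + 0.33·0.483029 + 0.29·0.25924 = 0.234579.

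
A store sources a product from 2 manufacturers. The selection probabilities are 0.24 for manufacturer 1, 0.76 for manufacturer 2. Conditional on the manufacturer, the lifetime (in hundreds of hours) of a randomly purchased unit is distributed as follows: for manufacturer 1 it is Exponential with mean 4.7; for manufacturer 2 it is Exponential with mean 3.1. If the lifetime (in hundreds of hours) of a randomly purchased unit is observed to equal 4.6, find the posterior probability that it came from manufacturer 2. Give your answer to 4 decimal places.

0.7434

Likelihoods f(4.6 | ·): 1: 0.0799554; 2: 0.0731478.
Posterior ∝ prior × likelihood. Numerator for 2: 0.76·0.0731478 = 0.0555923.
Normalizing constant: 0.24·0.0799554 + 0.76·0.0731478 = 0.0747816.
P(2 | observation) = 0.0555923 / 0.0747816 = 0.743396.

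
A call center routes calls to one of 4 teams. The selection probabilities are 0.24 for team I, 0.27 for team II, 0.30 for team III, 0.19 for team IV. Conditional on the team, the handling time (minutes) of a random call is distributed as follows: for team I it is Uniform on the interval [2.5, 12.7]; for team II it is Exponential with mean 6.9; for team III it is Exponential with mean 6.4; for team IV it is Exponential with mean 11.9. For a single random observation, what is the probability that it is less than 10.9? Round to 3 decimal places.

0.771

Conditional on each team, P(X < 10.9): I: 0.823529; II: 0.793965; III: 0.817886; IV: 0.59987.
By total probability, P(X < 10.9) = 0.24·0.823529 + 0.27·0.793965 + 0.3·0.817886 + 0.19·0.59987 = 0.771359.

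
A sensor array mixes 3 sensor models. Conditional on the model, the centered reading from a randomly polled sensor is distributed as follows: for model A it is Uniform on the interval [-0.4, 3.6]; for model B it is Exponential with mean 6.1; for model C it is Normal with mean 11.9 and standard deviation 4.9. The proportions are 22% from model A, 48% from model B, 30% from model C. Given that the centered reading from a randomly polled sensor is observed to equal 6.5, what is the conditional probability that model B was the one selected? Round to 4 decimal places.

0.6707

Likelihoods f(6.5 | ·): A: 0; B: 0.0564803; C: 0.0443598.
Posterior ∝ prior × likelihood. Numerator for B: 0.48·0.0564803 = 0.0271106.
Normalizing constant: 0.22·0 + 0.48·0.0564803 + 0.3·0.0443598 = 0.0404185.
P(B | observation) = 0.0271106 / 0.0404185 = 0.670746.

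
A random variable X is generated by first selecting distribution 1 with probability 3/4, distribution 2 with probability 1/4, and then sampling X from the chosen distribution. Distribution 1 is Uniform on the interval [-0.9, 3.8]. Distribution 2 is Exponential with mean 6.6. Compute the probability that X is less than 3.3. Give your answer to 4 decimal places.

Conditional on each component, P(X < 3.3): 1: 0.893617; 2: 0.393469.
By total probability, P(X < 3.3) = 0.75·0.893617 + 0.25·0.393469 = 0.76858.

0.7686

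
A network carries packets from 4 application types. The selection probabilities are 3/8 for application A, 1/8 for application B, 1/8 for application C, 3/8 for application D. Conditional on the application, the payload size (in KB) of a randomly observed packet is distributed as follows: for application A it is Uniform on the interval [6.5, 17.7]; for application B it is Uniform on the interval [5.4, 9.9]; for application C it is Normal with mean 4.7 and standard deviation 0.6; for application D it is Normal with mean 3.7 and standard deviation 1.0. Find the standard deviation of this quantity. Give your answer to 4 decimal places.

4.3454

Per component, A: μ=12.1, E[X²]=156.863; B: μ=7.65, E[X²]=60.21; C: μ=4.7, E[X²]=22.45; D: μ=3.7, E[X²]=14.69.
E[X] = 0.375·12.1 + 0.125·7.65 + 0.125·4.7 + 0.375·3.7 = 7.46875.
E[X²] = 0.375·156.863 + 0.125·60.21 + 0.125·22.45 + 0.375·14.69 = 74.665.
Var(X) = E[X²] − (E[X])² = 74.665 − 55.7822 = 18.8828.
SD(X) = √18.8828 = 4.34543.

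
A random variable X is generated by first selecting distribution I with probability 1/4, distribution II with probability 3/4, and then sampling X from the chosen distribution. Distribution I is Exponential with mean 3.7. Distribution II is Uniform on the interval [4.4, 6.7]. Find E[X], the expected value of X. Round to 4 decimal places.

5.0875

Component means — I: 3.7; II: 5.55.
E[X] = 0.25·3.7 + 0.75·5.55 = 5.0875.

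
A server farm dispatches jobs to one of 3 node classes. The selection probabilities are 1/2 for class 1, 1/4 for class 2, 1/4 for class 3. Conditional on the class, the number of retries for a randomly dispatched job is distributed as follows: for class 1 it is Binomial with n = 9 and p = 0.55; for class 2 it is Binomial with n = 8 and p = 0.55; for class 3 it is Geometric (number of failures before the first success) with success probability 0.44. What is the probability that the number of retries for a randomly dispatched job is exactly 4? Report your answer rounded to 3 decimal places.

0.183

Conditional on each class, P(X = 4): 1: 0.212757; 2: 0.262663; 3: 0.0432718.
By total probability, P(X = 4) = 0.5·0.212757 + 0.25·0.262663 + 0.25·0.0432718 = 0.182862.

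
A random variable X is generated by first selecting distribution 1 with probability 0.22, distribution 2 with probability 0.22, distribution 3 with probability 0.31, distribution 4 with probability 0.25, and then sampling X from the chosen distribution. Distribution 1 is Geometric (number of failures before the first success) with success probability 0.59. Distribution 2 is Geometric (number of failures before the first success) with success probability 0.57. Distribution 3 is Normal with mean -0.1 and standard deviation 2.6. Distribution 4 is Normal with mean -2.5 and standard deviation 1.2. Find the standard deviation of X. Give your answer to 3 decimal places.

Per component, 1: μ=0.694915, E[X²]=1.66073; 2: μ=0.754386, E[X²]=1.89258; 3: μ=-0.1, E[X²]=6.77; 4: μ=-2.5, E[X²]=7.69.
E[X] = 0.22·0.694915 + 0.22·0.754386 + 0.31·-0.1 + 0.25·-2.5 = -0.337154.
E[X²] = 0.22·1.66073 + 0.22·1.89258 + 0.31·6.77 + 0.25·7.69 = 4.80293.
Var(X) = E[X²] − (E[X])² = 4.80293 − 0.113673 = 4.68926.
SD(X) = √4.68926 = 2.16547.

2.165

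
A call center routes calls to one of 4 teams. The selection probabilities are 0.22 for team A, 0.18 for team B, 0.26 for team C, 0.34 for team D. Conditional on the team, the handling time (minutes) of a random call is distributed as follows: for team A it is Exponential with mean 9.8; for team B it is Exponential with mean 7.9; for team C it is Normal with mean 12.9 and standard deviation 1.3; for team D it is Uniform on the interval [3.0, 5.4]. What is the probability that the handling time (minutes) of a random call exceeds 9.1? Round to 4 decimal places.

0.4034

Conditional on each team, P(X > 9.1): A: 0.395118; B: 0.316036; C: 0.998267; D: 0.
By total probability, P(X > 9.1) = 0.22·0.395118 + 0.18·0.316036 + 0.26·0.998267 + 0.34·0 = 0.403362.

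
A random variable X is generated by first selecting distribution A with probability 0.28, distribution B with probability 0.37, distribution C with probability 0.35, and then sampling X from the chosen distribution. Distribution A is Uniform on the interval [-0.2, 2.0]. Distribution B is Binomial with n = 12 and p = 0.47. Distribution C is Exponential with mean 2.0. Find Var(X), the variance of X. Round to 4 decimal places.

Per component, A: μ=0.9, E[X²]=1.21333; B: μ=5.64, E[X²]=34.7988; C: μ=2, E[X²]=8.
E[X] = 0.28·0.9 + 0.37·5.64 + 0.35·2 = 3.0388.
E[X²] = 0.28·1.21333 + 0.37·34.7988 + 0.35·8 = 16.0153.
Var(X) = E[X²] − (E[X])² = 16.0153 − 9.23431 = 6.78098.

6.7810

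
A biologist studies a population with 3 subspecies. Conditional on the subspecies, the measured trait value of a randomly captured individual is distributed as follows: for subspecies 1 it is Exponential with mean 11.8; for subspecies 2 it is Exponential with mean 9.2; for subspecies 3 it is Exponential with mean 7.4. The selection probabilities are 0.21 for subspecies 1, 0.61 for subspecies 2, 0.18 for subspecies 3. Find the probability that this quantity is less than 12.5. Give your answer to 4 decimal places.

Conditional on each subspecies, P(X < 12.5): 1: 0.653309; 2: 0.743004; 3: 0.815331.
By total probability, P(X < 12.5) = 0.21·0.653309 + 0.61·0.743004 + 0.18·0.815331 = 0.737187.

0.7372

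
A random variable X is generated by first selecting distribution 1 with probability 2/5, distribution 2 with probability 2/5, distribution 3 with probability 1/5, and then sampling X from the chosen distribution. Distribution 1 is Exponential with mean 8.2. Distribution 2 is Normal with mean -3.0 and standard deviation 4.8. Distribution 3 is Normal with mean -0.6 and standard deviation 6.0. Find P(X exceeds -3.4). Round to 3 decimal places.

Conditional on each component, P(X > -3.4): 1: 1; 2: 0.533207; 3: 0.679631.
By total probability, P(X > -3.4) = 0.4·1 + 0.4·0.533207 + 0.2·0.679631 = 0.749209.

0.749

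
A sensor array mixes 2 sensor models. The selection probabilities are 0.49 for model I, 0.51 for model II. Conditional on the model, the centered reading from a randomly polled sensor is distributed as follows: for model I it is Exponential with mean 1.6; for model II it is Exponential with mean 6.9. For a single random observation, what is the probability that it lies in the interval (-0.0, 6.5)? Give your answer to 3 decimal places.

Conditional on each model, P(-0.0 < X < 6.5): I: 0.982794; II: 0.610164.
By total probability, P(-0.0 < X < 6.5) = 0.49·0.982794 + 0.51·0.610164 = 0.792753.

0.793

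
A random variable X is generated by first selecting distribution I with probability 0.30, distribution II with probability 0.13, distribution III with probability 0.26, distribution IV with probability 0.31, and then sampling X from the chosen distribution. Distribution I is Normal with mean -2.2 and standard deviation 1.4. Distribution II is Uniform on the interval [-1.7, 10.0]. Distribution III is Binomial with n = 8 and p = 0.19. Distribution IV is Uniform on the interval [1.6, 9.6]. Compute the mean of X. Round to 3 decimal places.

Component means — I: -2.2; II: 4.15; III: 1.52; IV: 5.6.
E[X] = 0.3·-2.2 + 0.13·4.15 + 0.26·1.52 + 0.31·5.6 = 2.0107.

2.011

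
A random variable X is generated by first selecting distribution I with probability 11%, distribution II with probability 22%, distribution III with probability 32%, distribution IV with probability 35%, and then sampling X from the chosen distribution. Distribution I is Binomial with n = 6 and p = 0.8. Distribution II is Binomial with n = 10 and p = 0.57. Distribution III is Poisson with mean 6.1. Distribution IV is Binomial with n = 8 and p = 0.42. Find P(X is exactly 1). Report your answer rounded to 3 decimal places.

0.031

Conditional on each component, P(X = 1): I: 0.001536; II: 0.00286478; III: 0.0136815; IV: 0.0741883.
By total probability, P(X = 1) = 0.11·0.001536 + 0.22·0.00286478 + 0.32·0.0136815 + 0.35·0.0741883 = 0.0311432.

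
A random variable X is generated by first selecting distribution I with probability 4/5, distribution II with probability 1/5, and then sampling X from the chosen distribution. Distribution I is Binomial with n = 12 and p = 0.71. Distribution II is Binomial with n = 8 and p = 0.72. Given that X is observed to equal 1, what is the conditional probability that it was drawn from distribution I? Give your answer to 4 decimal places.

Likelihoods P(X=1 | ·): I: 1.03948e-05; II: 0.000777193.
Posterior ∝ prior × likelihood. Numerator for I: 0.8·1.03948e-05 = 8.31587e-06.
Normalizing constant: 0.8·1.03948e-05 + 0.2·0.000777193 = 0.000163754.
P(I | observation) = 8.31587e-06 / 0.000163754 = 0.0507826.

0.0508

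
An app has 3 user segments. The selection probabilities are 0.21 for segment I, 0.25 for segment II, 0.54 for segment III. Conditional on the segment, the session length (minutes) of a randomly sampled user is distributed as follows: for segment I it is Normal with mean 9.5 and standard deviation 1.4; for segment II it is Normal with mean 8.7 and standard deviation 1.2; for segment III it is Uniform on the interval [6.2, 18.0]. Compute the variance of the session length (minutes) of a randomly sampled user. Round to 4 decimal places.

9.3982

Per component, I: μ=9.5, E[X²]=92.21; II: μ=8.7, E[X²]=77.13; III: μ=12.1, E[X²]=158.013.
E[X] = 0.21·9.5 + 0.25·8.7 + 0.54·12.1 = 10.704.
E[X²] = 0.21·92.21 + 0.25·77.13 + 0.54·158.013 = 123.974.
Var(X) = E[X²] − (E[X])² = 123.974 − 114.576 = 9.39818.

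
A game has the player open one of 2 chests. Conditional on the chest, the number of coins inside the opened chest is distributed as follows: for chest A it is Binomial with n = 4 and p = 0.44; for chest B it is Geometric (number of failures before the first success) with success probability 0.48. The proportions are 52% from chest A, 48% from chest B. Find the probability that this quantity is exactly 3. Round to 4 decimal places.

Conditional on each chest, P(X = 3): A: 0.190812; B: 0.0674918.
By total probability, P(X = 3) = 0.52·0.190812 + 0.48·0.0674918 = 0.131618.

0.1316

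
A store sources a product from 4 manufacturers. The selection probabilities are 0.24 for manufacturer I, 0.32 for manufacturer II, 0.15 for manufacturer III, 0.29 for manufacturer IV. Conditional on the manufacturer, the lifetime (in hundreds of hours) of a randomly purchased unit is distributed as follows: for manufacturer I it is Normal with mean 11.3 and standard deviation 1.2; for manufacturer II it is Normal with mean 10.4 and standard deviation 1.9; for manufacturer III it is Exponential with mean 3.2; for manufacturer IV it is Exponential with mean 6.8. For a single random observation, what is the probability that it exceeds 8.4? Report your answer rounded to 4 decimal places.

0.6065

Conditional on each manufacturer, P(X > 8.4): I: 0.992168; II: 0.853745; III: 0.0724398; IV: 0.290749.
By total probability, P(X > 8.4) = 0.24·0.992168 + 0.32·0.853745 + 0.15·0.0724398 + 0.29·0.290749 = 0.606502.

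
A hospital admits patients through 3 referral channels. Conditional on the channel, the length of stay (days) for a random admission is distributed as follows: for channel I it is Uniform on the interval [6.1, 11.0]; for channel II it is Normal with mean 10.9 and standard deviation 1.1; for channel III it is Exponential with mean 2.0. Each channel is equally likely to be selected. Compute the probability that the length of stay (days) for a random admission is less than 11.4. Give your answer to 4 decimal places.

Conditional on each channel, P(X < 11.4): I: 1; II: 0.675282; III: 0.996654.
By total probability, P(X < 11.4) = 0.333333·1 + 0.333333·0.675282 + 0.333333·0.996654 = 0.890645.

0.8906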